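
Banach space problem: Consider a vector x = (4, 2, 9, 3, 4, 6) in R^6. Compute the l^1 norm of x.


The l^1 norm equals the sum of absolute values of all components.
||x||_1 = 4 + 2 + 9 + 3 + 4 + 6
= 28

28.0000


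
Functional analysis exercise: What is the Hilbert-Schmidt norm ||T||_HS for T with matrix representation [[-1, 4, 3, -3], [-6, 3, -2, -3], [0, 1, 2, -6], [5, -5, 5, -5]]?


The Hilbert-Schmidt norm is sqrt(sum of squares of all entries).
Sum of squares = (-1)^2 + 4^2 + 3^2 + (-3)^2 + (-6)^2 + 3^2 + (-2)^2 + (-3)^2 + 0^2 + 1^2 + 2^2 + (-6)^2 + 5^2 + (-5)^2 + 5^2 + (-5)^2
= 1 + 16 + 9 + 9 + 36 + 9 + 4 + 9 + 0 + 1 + 4 + 36 + 25 + 25 + 25 + 25 = 234
||T||_HS = sqrt(234) = 15.2971

15.2971


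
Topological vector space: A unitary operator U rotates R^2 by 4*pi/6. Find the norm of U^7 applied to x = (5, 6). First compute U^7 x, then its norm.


U is a rotation by theta = 4*pi/6
U^7 = rotation by 7*theta = 28*pi/6 = 4*pi/6 (mod 2*pi)
cos(4*pi/6) = -0.5000, sin(4*pi/6) = 0.8660
U^7 x = (-0.5000 * 5 - 0.8660 * 6, 0.8660 * 5 + -0.5000 * 6)
= (-7.6962, 1.3301)
||U^7 x|| = sqrt((-7.6962)^2 + 1.3301^2) = sqrt(61.0000) = 7.8102

7.8102


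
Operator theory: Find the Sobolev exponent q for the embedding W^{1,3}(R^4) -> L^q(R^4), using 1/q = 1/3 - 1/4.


Using the Sobolev embedding formula: 1/q = 1/p - k/n
1/q = 1/3 - 1/4 = 1/12
q = 1/(1/12) = 12

12.0000


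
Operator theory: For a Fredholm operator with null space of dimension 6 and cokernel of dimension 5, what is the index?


The Fredholm index is defined as ind(T) = dim(ker T) - dim(coker T)
= 6 - 5
= 1

1


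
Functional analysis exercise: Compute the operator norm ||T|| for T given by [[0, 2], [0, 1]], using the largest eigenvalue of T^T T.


A^T A = [[0, 0], [0, 5]]
trace(A^T A) = 5, det(A^T A) = 0
discriminant = 5^2 - 4*0 = 25
Largest eigenvalue of A^T A = (trace + sqrt(disc))/2 = 5.0000
||T|| = sqrt(5.0000) = 2.2361

2.2361


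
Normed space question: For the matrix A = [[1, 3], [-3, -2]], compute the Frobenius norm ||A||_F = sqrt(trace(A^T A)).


||A||_F^2 = sum a_ij^2
= 1^2 + 3^2 + (-3)^2 + (-2)^2
= 1 + 9 + 9 + 4 = 23
||A||_F = sqrt(23) = 4.7958

4.7958


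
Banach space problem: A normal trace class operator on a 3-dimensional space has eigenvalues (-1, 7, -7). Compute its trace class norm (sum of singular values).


For a normal operator, singular values equal |eigenvalues|.
Trace norm = sum |lambda_i| = 1 + 7 + 7
= 15

15


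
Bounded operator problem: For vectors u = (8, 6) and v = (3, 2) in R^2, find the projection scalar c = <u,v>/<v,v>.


Computing <u,v> = 8*3 + 6*2 = 36
Computing <v,v> = 3^2 + 2^2 = 13
Projection coefficient = 36/13 = 2.7692

2.7692


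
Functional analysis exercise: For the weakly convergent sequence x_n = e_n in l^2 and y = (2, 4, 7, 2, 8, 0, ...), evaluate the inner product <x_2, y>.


x_2 = e_2 is the standard basis vector with 1 in position 2.
<x_2, y> = y_2 = 4
As n -> infinity, <x_n, y> -> 0, confirming weak convergence of (x_n) to 0.

4


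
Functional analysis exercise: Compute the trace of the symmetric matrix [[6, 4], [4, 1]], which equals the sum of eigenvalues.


For a self-adjoint (symmetric) matrix, the eigenvalues are real.
The sum of eigenvalues equals the trace of the matrix.
trace = 6 + 1 = 7

7


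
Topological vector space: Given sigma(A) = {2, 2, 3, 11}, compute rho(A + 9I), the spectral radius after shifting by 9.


Spectrum of A + 9I = {11, 11, 12, 20}
Spectral radius = max |lambda| over the shifted spectrum
= max(11, 11, 12, 20) = 20

20


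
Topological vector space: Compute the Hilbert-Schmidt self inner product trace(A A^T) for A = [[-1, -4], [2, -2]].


trace(A * A^T) = sum of squares of all entries
= (-1)^2 + (-4)^2 + 2^2 + (-2)^2
= 1 + 16 + 4 + 4
= 25

25


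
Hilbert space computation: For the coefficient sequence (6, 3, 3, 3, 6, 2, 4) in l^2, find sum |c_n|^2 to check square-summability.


sum |c_n|^2 = 6^2 + 3^2 + 3^2 + 3^2 + 6^2 + 2^2 + 4^2
= 36 + 9 + 9 + 9 + 36 + 4 + 16
= 119

119


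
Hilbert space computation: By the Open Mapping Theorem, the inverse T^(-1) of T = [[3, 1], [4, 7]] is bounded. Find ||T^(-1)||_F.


det(T) = 3*7 - 1*4 = 17
T^(-1) = (1/17) * [[7, -1], [-4, 3]] = [[0.4118, -0.0588], [-0.2353, 0.1765]]
||T^(-1)||_F^2 = 0.4118^2 + (-0.0588)^2 + (-0.2353)^2 + 0.1765^2 = 0.2595
||T^(-1)||_F = sqrt(0.2595) = 0.5094

0.5094


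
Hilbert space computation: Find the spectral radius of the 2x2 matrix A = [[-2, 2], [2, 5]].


For a 2x2 matrix, eigenvalues satisfy lambda^2 - (trace)*lambda + det = 0
trace = -2 + 5 = 3
det = -2*5 - 2*2 = -14
discriminant = 3^2 - 4*(-14) = 65
spectral radius = max |eigenvalue| = 5.5311

5.5311


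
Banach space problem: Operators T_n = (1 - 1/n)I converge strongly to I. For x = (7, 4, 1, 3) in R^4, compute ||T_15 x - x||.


T_15 x - x = (1 - 1/15)x - x = -x/15
||x|| = sqrt(75) = 8.6603
||T_15 x - x|| = ||x||/15 = 8.6603/15 = 0.5774

0.5774


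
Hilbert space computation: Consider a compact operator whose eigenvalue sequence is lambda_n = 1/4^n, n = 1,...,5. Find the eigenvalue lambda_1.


The eigenvalue formula gives lambda_1 = 1/4^1
= 1/4
= 0.2500

0.2500


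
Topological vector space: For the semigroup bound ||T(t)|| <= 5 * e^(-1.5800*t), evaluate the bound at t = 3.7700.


||T(3.7700)|| <= 5 * exp(-1.5800 * 3.7700)
= 5 * exp(-5.9566)
= 5 * 0.0026
= 0.0129

0.0129


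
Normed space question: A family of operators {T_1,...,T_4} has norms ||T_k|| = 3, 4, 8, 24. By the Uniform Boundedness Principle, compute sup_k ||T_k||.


By the Uniform Boundedness Principle, the supremum of norms is finite.
sup_k ||T_k|| = max(3, 4, 8, 24) = 24

24


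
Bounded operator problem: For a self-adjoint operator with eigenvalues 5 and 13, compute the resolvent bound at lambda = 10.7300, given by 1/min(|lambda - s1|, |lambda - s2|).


dist(10.7300, {5, 13}) = min(|10.7300 - 5|, |10.7300 - 13|)
= min(5.7300, 2.2700) = 2.2700
Resolvent bound = 1/2.2700 = 0.4405

0.4405


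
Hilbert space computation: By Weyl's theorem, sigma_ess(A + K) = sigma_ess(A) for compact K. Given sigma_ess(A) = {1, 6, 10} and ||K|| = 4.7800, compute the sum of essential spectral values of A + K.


By Weyl's theorem, the essential spectrum is invariant under compact perturbations.
sigma_ess(A + K) = sigma_ess(A) = {1, 6, 10}
Sum = 1 + 6 + 10 = 17

17


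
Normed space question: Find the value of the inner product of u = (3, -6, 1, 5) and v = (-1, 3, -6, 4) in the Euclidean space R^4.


Computing the standard inner product <u, v> = sum u_i * v_i
= 3*-1 + -6*3 + 1*-6 + 5*4
= -3 + -18 + -6 + 20
= -7

-7


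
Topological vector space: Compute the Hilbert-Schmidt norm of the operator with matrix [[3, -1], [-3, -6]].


The Hilbert-Schmidt norm is sqrt(sum of squares of all entries).
Sum of squares = 3^2 + (-1)^2 + (-3)^2 + (-6)^2
= 9 + 1 + 9 + 36 = 55
||T||_HS = sqrt(55) = 7.4162

7.4162


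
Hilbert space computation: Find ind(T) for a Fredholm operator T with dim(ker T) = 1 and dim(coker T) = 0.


The Fredholm index is defined as ind(T) = dim(ker T) - dim(coker T)
= 1 - 0
= 1

1


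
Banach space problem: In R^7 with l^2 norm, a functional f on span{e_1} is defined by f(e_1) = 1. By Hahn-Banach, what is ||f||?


The norm of f is given by ||f|| = sup_{||x||=1} |f(x)|.
On span{e_1}, ||e_1|| = 1, so ||f|| = |f(e_1)| / ||e_1||
= |1| / 1 = 1.0000

1.0000


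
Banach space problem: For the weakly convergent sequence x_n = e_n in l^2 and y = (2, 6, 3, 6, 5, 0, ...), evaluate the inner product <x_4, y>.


x_4 = e_4 is the standard basis vector with 1 in position 4.
<x_4, y> = y_4 = 6
As n -> infinity, <x_n, y> -> 0, confirming weak convergence of (x_n) to 0.

6


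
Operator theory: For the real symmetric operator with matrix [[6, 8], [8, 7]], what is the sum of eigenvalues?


For a self-adjoint (symmetric) matrix, the eigenvalues are real.
The sum of eigenvalues equals the trace of the matrix.
trace = 6 + 7 = 13

13


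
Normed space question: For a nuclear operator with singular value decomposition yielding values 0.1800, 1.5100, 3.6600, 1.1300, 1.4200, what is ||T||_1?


The nuclear norm is the sum of all singular values.
||T||_1 = 0.1800 + 1.5100 + 3.6600 + 1.1300 + 1.4200
= 7.9000

7.9000


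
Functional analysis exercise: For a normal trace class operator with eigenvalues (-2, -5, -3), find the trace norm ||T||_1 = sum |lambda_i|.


For a normal operator, singular values equal |eigenvalues|.
Trace norm = sum |lambda_i| = 2 + 5 + 3
= 10

10


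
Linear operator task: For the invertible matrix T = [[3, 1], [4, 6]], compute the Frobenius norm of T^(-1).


det(T) = 3*6 - 1*4 = 14
T^(-1) = (1/14) * [[6, -1], [-4, 3]] = [[0.4286, -0.0714], [-0.2857, 0.2143]]
||T^(-1)||_F^2 = 0.4286^2 + (-0.0714)^2 + (-0.2857)^2 + 0.2143^2 = 0.3163
||T^(-1)||_F = sqrt(0.3163) = 0.5624

0.5624


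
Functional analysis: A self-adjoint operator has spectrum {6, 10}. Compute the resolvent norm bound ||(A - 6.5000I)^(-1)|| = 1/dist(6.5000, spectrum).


dist(6.5000, {6, 10}) = min(|6.5000 - 6|, |6.5000 - 10|)
= min(0.5000, 3.5000) = 0.5000
Resolvent bound = 1/0.5000 = 2.0000

2.0000


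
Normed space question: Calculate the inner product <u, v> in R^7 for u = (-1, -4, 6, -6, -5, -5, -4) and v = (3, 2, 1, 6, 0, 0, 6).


Computing the standard inner product <u, v> = sum u_i * v_i
= -1*3 + -4*2 + 6*1 + -6*6 + -5*0 + -5*0 + -4*6
= -3 + -8 + 6 + -36 + 0 + 0 + -24
= -65

-65


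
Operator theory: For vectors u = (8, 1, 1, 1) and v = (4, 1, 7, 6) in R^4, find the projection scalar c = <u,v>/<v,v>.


Computing <u,v> = 8*4 + 1*1 + 1*7 + 1*6 = 46
Computing <v,v> = 4^2 + 1^2 + 7^2 + 6^2 = 102
Projection coefficient = 46/102 = 0.4510

0.4510


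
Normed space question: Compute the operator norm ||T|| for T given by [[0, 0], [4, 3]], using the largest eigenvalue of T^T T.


A^T A = [[16, 12], [12, 9]]
trace(A^T A) = 25, det(A^T A) = 0
discriminant = 25^2 - 4*0 = 625
Largest eigenvalue of A^T A = (trace + sqrt(disc))/2 = 25.0000
||T|| = sqrt(25.0000) = 5.0000

5.0000


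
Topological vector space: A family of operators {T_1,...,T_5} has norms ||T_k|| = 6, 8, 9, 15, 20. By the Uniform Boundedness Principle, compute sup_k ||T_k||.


By the Uniform Boundedness Principle, the supremum of norms is finite.
sup_k ||T_k|| = max(6, 8, 9, 15, 20) = 20

20


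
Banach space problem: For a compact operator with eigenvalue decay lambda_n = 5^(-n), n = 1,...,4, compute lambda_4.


The eigenvalue formula gives lambda_4 = 1/5^4
= 1/625
= 0.0016

0.0016


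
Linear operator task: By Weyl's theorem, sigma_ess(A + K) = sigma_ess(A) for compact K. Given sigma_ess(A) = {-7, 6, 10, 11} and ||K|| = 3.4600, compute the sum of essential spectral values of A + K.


By Weyl's theorem, the essential spectrum is invariant under compact perturbations.
sigma_ess(A + K) = sigma_ess(A) = {-7, 6, 10, 11}
Sum = -7 + 6 + 10 + 11 = 20

20


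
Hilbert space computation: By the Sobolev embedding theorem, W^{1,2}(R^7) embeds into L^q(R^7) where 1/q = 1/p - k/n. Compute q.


Using the Sobolev embedding formula: 1/q = 1/p - k/n
1/q = 1/2 - 1/7 = 5/14
q = 1/(5/14) = 14/5 = 2.8000

2.8000


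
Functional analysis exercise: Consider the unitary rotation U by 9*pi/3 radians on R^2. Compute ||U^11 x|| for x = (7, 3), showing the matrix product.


U is a rotation by theta = 9*pi/3
U^11 = rotation by 11*theta = 99*pi/3 = 3*pi/3 (mod 2*pi)
cos(3*pi/3) = -1.0000, sin(3*pi/3) = 0.0000
U^11 x = (-1.0000 * 7 - 0.0000 * 3, 0.0000 * 7 + -1.0000 * 3)
= (-7.0000, -3.0000)
||U^11 x|| = sqrt((-7.0000)^2 + (-3.0000)^2) = sqrt(58.0000) = 7.6158

7.6158


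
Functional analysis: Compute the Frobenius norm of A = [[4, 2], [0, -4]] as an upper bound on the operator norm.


||A||_F^2 = sum a_ij^2
= 4^2 + 2^2 + 0^2 + (-4)^2
= 16 + 4 + 0 + 16 = 36
||A||_F = sqrt(36) = 6.0000

6.0000


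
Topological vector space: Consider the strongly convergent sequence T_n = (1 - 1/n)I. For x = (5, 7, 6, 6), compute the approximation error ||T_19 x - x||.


T_19 x - x = (1 - 1/19)x - x = -x/19
||x|| = sqrt(146) = 12.0830
||T_19 x - x|| = ||x||/19 = 12.0830/19 = 0.6359

0.6359


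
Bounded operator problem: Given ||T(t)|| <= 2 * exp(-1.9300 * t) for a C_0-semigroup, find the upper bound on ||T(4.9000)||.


||T(4.9000)|| <= 2 * exp(-1.9300 * 4.9000)
= 2 * exp(-9.4570)
= 2 * 7.8141e-05
= 1.5628e-04

1.5628e-04


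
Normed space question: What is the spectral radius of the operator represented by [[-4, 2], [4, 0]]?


For a 2x2 matrix, eigenvalues satisfy lambda^2 - (trace)*lambda + det = 0
trace = -4 + 0 = -4
det = -4*0 - 2*4 = -8
discriminant = (-4)^2 - 4*(-8) = 48
spectral radius = max |eigenvalue| = 5.4641

5.4641


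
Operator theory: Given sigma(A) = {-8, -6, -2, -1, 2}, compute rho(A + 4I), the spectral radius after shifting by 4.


Spectrum of A + 4I = {-4, -2, 2, 3, 6}
Spectral radius = max |lambda| over the shifted spectrum
= max(4, 2, 2, 3, 6) = 6

6


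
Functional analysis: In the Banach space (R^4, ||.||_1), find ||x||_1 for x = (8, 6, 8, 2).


The l^1 norm equals the sum of absolute values of all components.
||x||_1 = 8 + 6 + 8 + 2
= 24

24.0000


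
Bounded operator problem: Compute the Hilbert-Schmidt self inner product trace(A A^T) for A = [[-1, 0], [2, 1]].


trace(A * A^T) = sum of squares of all entries
= (-1)^2 + 0^2 + 2^2 + 1^2
= 1 + 0 + 4 + 1
= 6

6


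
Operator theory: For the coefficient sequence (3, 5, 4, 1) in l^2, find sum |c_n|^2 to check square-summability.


sum |c_n|^2 = 3^2 + 5^2 + 4^2 + 1^2
= 9 + 25 + 16 + 1
= 51

51


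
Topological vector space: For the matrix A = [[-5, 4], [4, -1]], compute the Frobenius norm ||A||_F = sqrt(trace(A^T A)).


||A||_F^2 = sum a_ij^2
= (-5)^2 + 4^2 + 4^2 + (-1)^2
= 25 + 16 + 16 + 1 = 58
||A||_F = sqrt(58) = 7.6158

7.6158


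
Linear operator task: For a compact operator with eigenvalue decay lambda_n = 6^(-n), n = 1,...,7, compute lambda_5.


The eigenvalue formula gives lambda_5 = 1/6^5
= 1/7776
= 1.2860e-04

1.2860e-04


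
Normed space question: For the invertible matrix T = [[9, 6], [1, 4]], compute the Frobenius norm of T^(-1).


det(T) = 9*4 - 6*1 = 30
T^(-1) = (1/30) * [[4, -6], [-1, 9]] = [[0.1333, -0.2000], [-0.0333, 0.3000]]
||T^(-1)||_F^2 = 0.1333^2 + (-0.2000)^2 + (-0.0333)^2 + 0.3000^2 = 0.1489
||T^(-1)||_F = sqrt(0.1489) = 0.3859

0.3859


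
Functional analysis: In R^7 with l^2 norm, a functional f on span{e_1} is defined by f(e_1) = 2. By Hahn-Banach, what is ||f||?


The norm of f is given by ||f|| = sup_{||x||=1} |f(x)|.
On span{e_1}, ||e_1|| = 1, so ||f|| = |f(e_1)| / ||e_1||
= |2| / 1 = 2.0000

2.0000


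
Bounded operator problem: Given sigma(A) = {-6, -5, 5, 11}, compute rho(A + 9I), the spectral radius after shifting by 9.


Spectrum of A + 9I = {3, 4, 14, 20}
Spectral radius = max |lambda| over the shifted spectrum
= max(3, 4, 14, 20) = 20

20


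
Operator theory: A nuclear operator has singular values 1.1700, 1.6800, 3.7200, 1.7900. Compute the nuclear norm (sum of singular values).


The nuclear norm is the sum of all singular values.
||T||_1 = 1.1700 + 1.6800 + 3.7200 + 1.7900
= 8.3600

8.3600


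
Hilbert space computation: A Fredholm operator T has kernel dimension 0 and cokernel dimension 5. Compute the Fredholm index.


The Fredholm index is defined as ind(T) = dim(ker T) - dim(coker T)
= 0 - 5
= -5

-5


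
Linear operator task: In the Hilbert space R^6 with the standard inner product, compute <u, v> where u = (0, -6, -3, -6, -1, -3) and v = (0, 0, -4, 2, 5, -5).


Computing the standard inner product <u, v> = sum u_i * v_i
= 0*0 + -6*0 + -3*-4 + -6*2 + -1*5 + -3*-5
= 0 + 0 + 12 + -12 + -5 + 15
= 10

10


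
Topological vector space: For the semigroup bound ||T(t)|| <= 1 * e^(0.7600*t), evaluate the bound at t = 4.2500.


||T(4.2500)|| <= 1 * exp(0.7600 * 4.2500)
= 1 * exp(3.2300)
= 1 * 25.2797
= 25.2797

25.2797


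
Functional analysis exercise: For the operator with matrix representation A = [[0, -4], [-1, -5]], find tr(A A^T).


trace(A * A^T) = sum of squares of all entries
= 0^2 + (-4)^2 + (-1)^2 + (-5)^2
= 0 + 16 + 1 + 25
= 42

42


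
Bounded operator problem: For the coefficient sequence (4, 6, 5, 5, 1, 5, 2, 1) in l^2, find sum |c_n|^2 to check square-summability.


sum |c_n|^2 = 4^2 + 6^2 + 5^2 + 5^2 + 1^2 + 5^2 + 2^2 + 1^2
= 16 + 36 + 25 + 25 + 1 + 25 + 4 + 1
= 133

133


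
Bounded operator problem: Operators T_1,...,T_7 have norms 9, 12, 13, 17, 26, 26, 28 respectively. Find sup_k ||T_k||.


By the Uniform Boundedness Principle, the supremum of norms is finite.
sup_k ||T_k|| = max(9, 12, 13, 17, 26, 26, 28) = 28

28


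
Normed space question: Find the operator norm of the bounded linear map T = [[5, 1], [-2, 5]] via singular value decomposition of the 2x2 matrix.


A^T A = [[29, -5], [-5, 26]]
trace(A^T A) = 55, det(A^T A) = 729
discriminant = 55^2 - 4*729 = 109
Largest eigenvalue of A^T A = (trace + sqrt(disc))/2 = 32.7202
||T|| = sqrt(32.7202) = 5.7202

5.7202


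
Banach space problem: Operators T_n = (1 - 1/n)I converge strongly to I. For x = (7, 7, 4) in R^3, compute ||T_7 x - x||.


T_7 x - x = (1 - 1/7)x - x = -x/7
||x|| = sqrt(114) = 10.6771
||T_7 x - x|| = ||x||/7 = 10.6771/7 = 1.5253

1.5253


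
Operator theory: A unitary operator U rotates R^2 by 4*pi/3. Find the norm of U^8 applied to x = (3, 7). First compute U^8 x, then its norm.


U is a rotation by theta = 4*pi/3
U^8 = rotation by 8*theta = 32*pi/3 = 2*pi/3 (mod 2*pi)
cos(2*pi/3) = -0.5000, sin(2*pi/3) = 0.8660
U^8 x = (-0.5000 * 3 - 0.8660 * 7, 0.8660 * 3 + -0.5000 * 7)
= (-7.5622, -0.9019)
||U^8 x|| = sqrt((-7.5622)^2 + (-0.9019)^2) = sqrt(58.0000) = 7.6158

7.6158


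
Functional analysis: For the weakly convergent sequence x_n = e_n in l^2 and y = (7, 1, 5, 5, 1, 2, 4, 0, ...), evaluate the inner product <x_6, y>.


x_6 = e_6 is the standard basis vector with 1 in position 6.
<x_6, y> = y_6 = 2
As n -> infinity, <x_n, y> -> 0, confirming weak convergence of (x_n) to 0.

2


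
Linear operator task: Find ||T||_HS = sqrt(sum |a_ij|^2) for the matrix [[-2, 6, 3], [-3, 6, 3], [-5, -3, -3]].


The Hilbert-Schmidt norm is sqrt(sum of squares of all entries).
Sum of squares = (-2)^2 + 6^2 + 3^2 + (-3)^2 + 6^2 + 3^2 + (-5)^2 + (-3)^2 + (-3)^2
= 4 + 36 + 9 + 9 + 36 + 9 + 25 + 9 + 9 = 146
||T||_HS = sqrt(146) = 12.0830

12.0830


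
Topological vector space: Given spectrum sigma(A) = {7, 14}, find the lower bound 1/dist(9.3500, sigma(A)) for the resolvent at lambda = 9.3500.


dist(9.3500, {7, 14}) = min(|9.3500 - 7|, |9.3500 - 14|)
= min(2.3500, 4.6500) = 2.3500
Resolvent bound = 1/2.3500 = 0.4255

0.4255


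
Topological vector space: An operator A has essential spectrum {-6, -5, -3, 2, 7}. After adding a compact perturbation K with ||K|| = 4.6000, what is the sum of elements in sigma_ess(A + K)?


By Weyl's theorem, the essential spectrum is invariant under compact perturbations.
sigma_ess(A + K) = sigma_ess(A) = {-6, -5, -3, 2, 7}
Sum = -6 + -5 + -3 + 2 + 7 = -5

-5


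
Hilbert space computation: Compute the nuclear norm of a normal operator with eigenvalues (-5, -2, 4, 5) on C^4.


For a normal operator, singular values equal |eigenvalues|.
Trace norm = sum |lambda_i| = 5 + 2 + 4 + 5
= 16

16


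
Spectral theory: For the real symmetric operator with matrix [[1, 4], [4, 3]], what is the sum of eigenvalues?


For a self-adjoint (symmetric) matrix, the eigenvalues are real.
The sum of eigenvalues equals the trace of the matrix.
trace = 1 + 3 = 4

4


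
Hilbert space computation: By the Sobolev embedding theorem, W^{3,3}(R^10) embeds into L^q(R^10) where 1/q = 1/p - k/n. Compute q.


Using the Sobolev embedding formula: 1/q = 1/p - k/n
1/q = 1/3 - 3/10 = 1/30
q = 1/(1/30) = 30

30.0000


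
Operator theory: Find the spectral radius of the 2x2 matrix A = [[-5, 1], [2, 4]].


For a 2x2 matrix, eigenvalues satisfy lambda^2 - (trace)*lambda + det = 0
trace = -5 + 4 = -1
det = -5*4 - 1*2 = -22
discriminant = (-1)^2 - 4*(-22) = 89
spectral radius = max |eigenvalue| = 5.2170

5.2170


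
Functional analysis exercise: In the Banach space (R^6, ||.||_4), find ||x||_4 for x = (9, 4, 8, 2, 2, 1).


The l^4 norm = (sum |x_i|^4)^(1/4)
Sum of 4th powers = 6561 + 256 + 4096 + 16 + 16 + 1 = 10946
||x||_4 = (10946)^(1/4) = 10.2285

10.2285


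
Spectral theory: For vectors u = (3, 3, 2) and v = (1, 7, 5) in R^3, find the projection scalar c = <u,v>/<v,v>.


Computing <u,v> = 3*1 + 3*7 + 2*5 = 34
Computing <v,v> = 1^2 + 7^2 + 5^2 = 75
Projection coefficient = 34/75 = 0.4533

0.4533


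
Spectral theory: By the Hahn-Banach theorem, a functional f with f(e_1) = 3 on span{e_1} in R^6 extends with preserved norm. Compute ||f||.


The norm of f is given by ||f|| = sup_{||x||=1} |f(x)|.
On span{e_1}, ||e_1|| = 1, so ||f|| = |f(e_1)| / ||e_1||
= |3| / 1 = 3.0000

3.0000


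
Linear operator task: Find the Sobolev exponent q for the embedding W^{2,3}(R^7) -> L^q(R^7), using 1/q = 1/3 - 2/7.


Using the Sobolev embedding formula: 1/q = 1/p - k/n
1/q = 1/3 - 2/7 = 1/21
q = 1/(1/21) = 21

21.0000


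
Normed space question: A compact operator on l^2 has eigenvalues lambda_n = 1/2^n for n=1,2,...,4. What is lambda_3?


The eigenvalue formula gives lambda_3 = 1/2^3
= 1/8
= 0.1250

0.1250


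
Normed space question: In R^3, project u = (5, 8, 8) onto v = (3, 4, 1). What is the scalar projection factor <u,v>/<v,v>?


Computing <u,v> = 5*3 + 8*4 + 8*1 = 55
Computing <v,v> = 3^2 + 4^2 + 1^2 = 26
Projection coefficient = 55/26 = 2.1154

2.1154


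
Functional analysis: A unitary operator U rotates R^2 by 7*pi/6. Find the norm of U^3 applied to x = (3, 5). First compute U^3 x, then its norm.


U is a rotation by theta = 7*pi/6
U^3 = rotation by 3*theta = 21*pi/6 = 9*pi/6 (mod 2*pi)
cos(9*pi/6) = 0.0000, sin(9*pi/6) = -1.0000
U^3 x = (0.0000 * 3 - -1.0000 * 5, -1.0000 * 3 + 0.0000 * 5)
= (5.0000, -3.0000)
||U^3 x|| = sqrt(5.0000^2 + (-3.0000)^2) = sqrt(34.0000) = 5.8310

5.8310


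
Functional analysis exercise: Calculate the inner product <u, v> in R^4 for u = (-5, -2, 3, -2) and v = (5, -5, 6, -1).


Computing the standard inner product <u, v> = sum u_i * v_i
= -5*5 + -2*-5 + 3*6 + -2*-1
= -25 + 10 + 18 + 2
= 5

5


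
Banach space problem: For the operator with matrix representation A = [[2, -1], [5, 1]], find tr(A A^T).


trace(A * A^T) = sum of squares of all entries
= 2^2 + (-1)^2 + 5^2 + 1^2
= 4 + 1 + 25 + 1
= 31

31


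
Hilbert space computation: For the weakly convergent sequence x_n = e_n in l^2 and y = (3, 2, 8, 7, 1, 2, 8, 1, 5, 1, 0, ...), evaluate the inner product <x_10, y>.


x_10 = e_10 is the standard basis vector with 1 in position 10.
<x_10, y> = y_10 = 1
As n -> infinity, <x_n, y> -> 0, confirming weak convergence of (x_n) to 0.

1


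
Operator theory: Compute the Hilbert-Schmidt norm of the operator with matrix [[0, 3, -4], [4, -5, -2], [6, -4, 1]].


The Hilbert-Schmidt norm is sqrt(sum of squares of all entries).
Sum of squares = 0^2 + 3^2 + (-4)^2 + 4^2 + (-5)^2 + (-2)^2 + 6^2 + (-4)^2 + 1^2
= 0 + 9 + 16 + 16 + 25 + 4 + 36 + 16 + 1 = 123
||T||_HS = sqrt(123) = 11.0905

11.0905


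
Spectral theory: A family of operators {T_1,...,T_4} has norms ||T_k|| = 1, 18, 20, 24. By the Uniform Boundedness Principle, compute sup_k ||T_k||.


By the Uniform Boundedness Principle, the supremum of norms is finite.
sup_k ||T_k|| = max(1, 18, 20, 24) = 24

24


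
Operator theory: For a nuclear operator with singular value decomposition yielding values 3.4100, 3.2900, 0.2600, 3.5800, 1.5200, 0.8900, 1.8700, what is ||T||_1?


The nuclear norm is the sum of all singular values.
||T||_1 = 3.4100 + 3.2900 + 0.2600 + 3.5800 + 1.5200 + 0.8900 + 1.8700
= 14.8200

14.8200


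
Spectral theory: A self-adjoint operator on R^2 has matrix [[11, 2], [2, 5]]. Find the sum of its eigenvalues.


For a self-adjoint (symmetric) matrix, the eigenvalues are real.
The sum of eigenvalues equals the trace of the matrix.
trace = 11 + 5 = 16

16


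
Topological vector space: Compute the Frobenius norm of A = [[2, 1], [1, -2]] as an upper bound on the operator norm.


||A||_F^2 = sum a_ij^2
= 2^2 + 1^2 + 1^2 + (-2)^2
= 4 + 1 + 1 + 4 = 10
||A||_F = sqrt(10) = 3.1623

3.1623


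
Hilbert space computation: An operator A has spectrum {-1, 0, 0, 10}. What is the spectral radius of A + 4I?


Spectrum of A + 4I = {3, 4, 4, 14}
Spectral radius = max |lambda| over the shifted spectrum
= max(3, 4, 4, 14) = 14

14


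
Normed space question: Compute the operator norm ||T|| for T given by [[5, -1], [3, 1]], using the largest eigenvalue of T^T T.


A^T A = [[34, -2], [-2, 2]]
trace(A^T A) = 36, det(A^T A) = 64
discriminant = 36^2 - 4*64 = 1040
Largest eigenvalue of A^T A = (trace + sqrt(disc))/2 = 34.1245
||T|| = sqrt(34.1245) = 5.8416

5.8416


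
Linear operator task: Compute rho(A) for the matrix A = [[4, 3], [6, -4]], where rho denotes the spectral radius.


For a 2x2 matrix, eigenvalues satisfy lambda^2 - (trace)*lambda + det = 0
trace = 4 + -4 = 0
det = 4*-4 - 3*6 = -34
discriminant = 0^2 - 4*(-34) = 136
spectral radius = max |eigenvalue| = 5.8310

5.8310


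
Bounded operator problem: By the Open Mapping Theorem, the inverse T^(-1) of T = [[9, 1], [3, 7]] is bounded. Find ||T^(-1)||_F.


det(T) = 9*7 - 1*3 = 60
T^(-1) = (1/60) * [[7, -1], [-3, 9]] = [[0.1167, -0.0167], [-0.0500, 0.1500]]
||T^(-1)||_F^2 = 0.1167^2 + (-0.0167)^2 + (-0.0500)^2 + 0.1500^2 = 0.0389
||T^(-1)||_F = sqrt(0.0389) = 0.1972

0.1972


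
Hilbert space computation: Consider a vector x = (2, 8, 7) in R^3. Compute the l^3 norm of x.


The l^3 norm = (sum |x_i|^3)^(1/3)
Sum of 3th powers = 8 + 512 + 343 = 863
||x||_3 = (863)^(1/3) = 9.5207

9.5207


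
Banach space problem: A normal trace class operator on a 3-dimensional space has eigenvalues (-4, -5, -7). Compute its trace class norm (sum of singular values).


For a normal operator, singular values equal |eigenvalues|.
Trace norm = sum |lambda_i| = 4 + 5 + 7
= 16

16


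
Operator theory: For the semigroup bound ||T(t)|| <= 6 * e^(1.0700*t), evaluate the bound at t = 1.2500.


||T(1.2500)|| <= 6 * exp(1.0700 * 1.2500)
= 6 * exp(1.3375)
= 6 * 3.8095
= 22.8570

22.8570


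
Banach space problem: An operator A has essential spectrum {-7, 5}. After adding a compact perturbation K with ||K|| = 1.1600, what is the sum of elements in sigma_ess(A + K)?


By Weyl's theorem, the essential spectrum is invariant under compact perturbations.
sigma_ess(A + K) = sigma_ess(A) = {-7, 5}
Sum = -7 + 5 = -2

-2


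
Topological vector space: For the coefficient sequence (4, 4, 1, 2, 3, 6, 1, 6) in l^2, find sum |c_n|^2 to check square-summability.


sum |c_n|^2 = 4^2 + 4^2 + 1^2 + 2^2 + 3^2 + 6^2 + 1^2 + 6^2
= 16 + 16 + 1 + 4 + 9 + 36 + 1 + 36
= 119

119


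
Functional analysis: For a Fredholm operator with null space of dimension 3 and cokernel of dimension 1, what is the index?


The Fredholm index is defined as ind(T) = dim(ker T) - dim(coker T)
= 3 - 1
= 2

2


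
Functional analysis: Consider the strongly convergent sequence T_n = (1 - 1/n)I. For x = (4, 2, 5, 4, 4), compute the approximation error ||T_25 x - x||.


T_25 x - x = (1 - 1/25)x - x = -x/25
||x|| = sqrt(77) = 8.7750
||T_25 x - x|| = ||x||/25 = 8.7750/25 = 0.3510

0.3510


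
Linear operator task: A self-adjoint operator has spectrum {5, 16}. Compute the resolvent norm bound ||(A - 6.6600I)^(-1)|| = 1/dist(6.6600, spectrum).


dist(6.6600, {5, 16}) = min(|6.6600 - 5|, |6.6600 - 16|)
= min(1.6600, 9.3400) = 1.6600
Resolvent bound = 1/1.6600 = 0.6024

0.6024


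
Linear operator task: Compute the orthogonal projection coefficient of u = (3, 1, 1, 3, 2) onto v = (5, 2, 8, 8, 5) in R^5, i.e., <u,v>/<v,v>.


Computing <u,v> = 3*5 + 1*2 + 1*8 + 3*8 + 2*5 = 59
Computing <v,v> = 5^2 + 2^2 + 8^2 + 8^2 + 5^2 = 182
Projection coefficient = 59/182 = 0.3242

0.3242


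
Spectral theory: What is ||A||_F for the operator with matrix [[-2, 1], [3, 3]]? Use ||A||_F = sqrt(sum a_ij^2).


||A||_F^2 = sum a_ij^2
= (-2)^2 + 1^2 + 3^2 + 3^2
= 4 + 1 + 9 + 9 = 23
||A||_F = sqrt(23) = 4.7958

4.7958


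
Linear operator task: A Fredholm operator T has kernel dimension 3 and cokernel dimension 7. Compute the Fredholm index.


The Fredholm index is defined as ind(T) = dim(ker T) - dim(coker T)
= 3 - 7
= -4

-4


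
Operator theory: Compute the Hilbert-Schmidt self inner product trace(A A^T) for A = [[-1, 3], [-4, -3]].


trace(A * A^T) = sum of squares of all entries
= (-1)^2 + 3^2 + (-4)^2 + (-3)^2
= 1 + 9 + 16 + 9
= 35

35


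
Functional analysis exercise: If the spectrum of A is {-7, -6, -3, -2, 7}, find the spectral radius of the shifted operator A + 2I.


Spectrum of A + 2I = {-5, -4, -1, 0, 9}
Spectral radius = max |lambda| over the shifted spectrum
= max(5, 4, 1, 0, 9) = 9

9


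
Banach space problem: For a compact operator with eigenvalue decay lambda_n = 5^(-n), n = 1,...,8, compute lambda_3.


The eigenvalue formula gives lambda_3 = 1/5^3
= 1/125
= 0.0080

0.0080


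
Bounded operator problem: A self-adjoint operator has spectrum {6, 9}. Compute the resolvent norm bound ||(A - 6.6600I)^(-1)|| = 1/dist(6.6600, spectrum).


dist(6.6600, {6, 9}) = min(|6.6600 - 6|, |6.6600 - 9|)
= min(0.6600, 2.3400) = 0.6600
Resolvent bound = 1/0.6600 = 1.5152

1.5152


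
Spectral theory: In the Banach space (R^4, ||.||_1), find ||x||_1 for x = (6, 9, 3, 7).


The l^1 norm equals the sum of absolute values of all components.
||x||_1 = 6 + 9 + 3 + 7
= 25

25.0000


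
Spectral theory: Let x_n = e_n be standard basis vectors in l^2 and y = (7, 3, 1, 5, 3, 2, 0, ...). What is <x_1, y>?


x_1 = e_1 is the standard basis vector with 1 in position 1.
<x_1, y> = y_1 = 7
As n -> infinity, <x_n, y> -> 0, confirming weak convergence of (x_n) to 0.

7


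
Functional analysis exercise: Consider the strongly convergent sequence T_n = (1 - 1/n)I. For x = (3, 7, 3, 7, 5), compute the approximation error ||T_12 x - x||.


T_12 x - x = (1 - 1/12)x - x = -x/12
||x|| = sqrt(141) = 11.8743
||T_12 x - x|| = ||x||/12 = 11.8743/12 = 0.9895

0.9895


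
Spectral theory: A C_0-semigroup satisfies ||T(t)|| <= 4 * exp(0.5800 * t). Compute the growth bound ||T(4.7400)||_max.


||T(4.7400)|| <= 4 * exp(0.5800 * 4.7400)
= 4 * exp(2.7492)
= 4 * 15.6301
= 62.5205

62.5205


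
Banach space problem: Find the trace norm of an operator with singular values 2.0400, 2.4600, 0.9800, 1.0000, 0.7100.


The nuclear norm is the sum of all singular values.
||T||_1 = 2.0400 + 2.4600 + 0.9800 + 1.0000 + 0.7100
= 7.1900

7.1900


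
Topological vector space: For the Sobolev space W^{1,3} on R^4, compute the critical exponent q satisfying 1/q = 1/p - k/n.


Using the Sobolev embedding formula: 1/q = 1/p - k/n
1/q = 1/3 - 1/4 = 1/12
q = 1/(1/12) = 12

12.0000


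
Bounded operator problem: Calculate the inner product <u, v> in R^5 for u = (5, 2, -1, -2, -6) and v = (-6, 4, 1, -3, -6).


Computing the standard inner product <u, v> = sum u_i * v_i
= 5*-6 + 2*4 + -1*1 + -2*-3 + -6*-6
= -30 + 8 + -1 + 6 + 36
= 19

19


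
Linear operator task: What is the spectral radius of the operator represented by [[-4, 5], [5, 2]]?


For a 2x2 matrix, eigenvalues satisfy lambda^2 - (trace)*lambda + det = 0
trace = -4 + 2 = -2
det = -4*2 - 5*5 = -33
discriminant = (-2)^2 - 4*(-33) = 136
spectral radius = max |eigenvalue| = 6.8310

6.8310


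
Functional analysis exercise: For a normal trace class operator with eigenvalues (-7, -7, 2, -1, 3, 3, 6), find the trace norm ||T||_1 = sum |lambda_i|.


For a normal operator, singular values equal |eigenvalues|.
Trace norm = sum |lambda_i| = 7 + 7 + 2 + 1 + 3 + 3 + 6
= 29

29


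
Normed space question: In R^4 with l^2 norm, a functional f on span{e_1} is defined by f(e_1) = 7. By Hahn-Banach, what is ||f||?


The norm of f is given by ||f|| = sup_{||x||=1} |f(x)|.
On span{e_1}, ||e_1|| = 1, so ||f|| = |f(e_1)| / ||e_1||
= |7| / 1 = 7.0000

7.0000


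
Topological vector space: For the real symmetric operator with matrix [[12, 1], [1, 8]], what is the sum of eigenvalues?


For a self-adjoint (symmetric) matrix, the eigenvalues are real.
The sum of eigenvalues equals the trace of the matrix.
trace = 12 + 8 = 20

20


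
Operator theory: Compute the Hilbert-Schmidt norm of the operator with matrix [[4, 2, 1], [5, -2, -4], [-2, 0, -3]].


The Hilbert-Schmidt norm is sqrt(sum of squares of all entries).
Sum of squares = 4^2 + 2^2 + 1^2 + 5^2 + (-2)^2 + (-4)^2 + (-2)^2 + 0^2 + (-3)^2
= 16 + 4 + 1 + 25 + 4 + 16 + 4 + 0 + 9 = 79
||T||_HS = sqrt(79) = 8.8882

8.8882


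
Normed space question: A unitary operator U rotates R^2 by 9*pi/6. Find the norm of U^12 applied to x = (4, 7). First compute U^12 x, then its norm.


U is a rotation by theta = 9*pi/6
U^12 = rotation by 12*theta = 108*pi/6 = 0*pi/6 (mod 2*pi)
cos(0*pi/6) = 1.0000, sin(0*pi/6) = 0.0000
U^12 x = (1.0000 * 4 - 0.0000 * 7, 0.0000 * 4 + 1.0000 * 7)
= (4.0000, 7.0000)
||U^12 x|| = sqrt(4.0000^2 + 7.0000^2) = sqrt(65.0000) = 8.0623

8.0623


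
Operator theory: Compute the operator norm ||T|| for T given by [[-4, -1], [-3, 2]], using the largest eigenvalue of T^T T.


A^T A = [[25, -2], [-2, 5]]
trace(A^T A) = 30, det(A^T A) = 121
discriminant = 30^2 - 4*121 = 416
Largest eigenvalue of A^T A = (trace + sqrt(disc))/2 = 25.1980
||T|| = sqrt(25.1980) = 5.0198

5.0198


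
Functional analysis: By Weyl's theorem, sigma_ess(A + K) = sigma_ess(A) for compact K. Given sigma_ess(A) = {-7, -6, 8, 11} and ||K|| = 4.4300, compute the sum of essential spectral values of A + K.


By Weyl's theorem, the essential spectrum is invariant under compact perturbations.
sigma_ess(A + K) = sigma_ess(A) = {-7, -6, 8, 11}
Sum = -7 + -6 + 8 + 11 = 6

6


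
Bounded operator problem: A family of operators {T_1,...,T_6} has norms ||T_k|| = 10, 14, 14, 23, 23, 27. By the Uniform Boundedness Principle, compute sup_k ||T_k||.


By the Uniform Boundedness Principle, the supremum of norms is finite.
sup_k ||T_k|| = max(10, 14, 14, 23, 23, 27) = 27

27


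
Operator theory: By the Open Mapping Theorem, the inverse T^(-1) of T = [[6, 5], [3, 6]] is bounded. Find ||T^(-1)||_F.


det(T) = 6*6 - 5*3 = 21
T^(-1) = (1/21) * [[6, -5], [-3, 6]] = [[0.2857, -0.2381], [-0.1429, 0.2857]]
||T^(-1)||_F^2 = 0.2857^2 + (-0.2381)^2 + (-0.1429)^2 + 0.2857^2 = 0.2404
||T^(-1)||_F = sqrt(0.2404) = 0.4903

0.4903


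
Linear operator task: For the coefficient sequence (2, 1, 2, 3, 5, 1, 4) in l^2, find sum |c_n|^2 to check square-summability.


sum |c_n|^2 = 2^2 + 1^2 + 2^2 + 3^2 + 5^2 + 1^2 + 4^2
= 4 + 1 + 4 + 9 + 25 + 1 + 16
= 60

60


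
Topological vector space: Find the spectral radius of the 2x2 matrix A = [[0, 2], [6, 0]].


For a 2x2 matrix, eigenvalues satisfy lambda^2 - (trace)*lambda + det = 0
trace = 0 + 0 = 0
det = 0*0 - 2*6 = -12
discriminant = 0^2 - 4*(-12) = 48
spectral radius = max |eigenvalue| = 3.4641

3.4641


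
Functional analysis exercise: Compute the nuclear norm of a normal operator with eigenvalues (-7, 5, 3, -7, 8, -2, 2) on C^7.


For a normal operator, singular values equal |eigenvalues|.
Trace norm = sum |lambda_i| = 7 + 5 + 3 + 7 + 8 + 2 + 2
= 34

34


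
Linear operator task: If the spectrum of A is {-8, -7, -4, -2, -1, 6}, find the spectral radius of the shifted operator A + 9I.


Spectrum of A + 9I = {1, 2, 5, 7, 8, 15}
Spectral radius = max |lambda| over the shifted spectrum
= max(1, 2, 5, 7, 8, 15) = 15

15


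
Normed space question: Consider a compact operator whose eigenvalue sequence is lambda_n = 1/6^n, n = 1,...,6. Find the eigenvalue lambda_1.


The eigenvalue formula gives lambda_1 = 1/6^1
= 1/6
= 0.1667

0.1667


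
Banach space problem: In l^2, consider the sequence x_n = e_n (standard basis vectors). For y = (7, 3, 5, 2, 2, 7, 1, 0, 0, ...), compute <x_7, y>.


x_7 = e_7 is the standard basis vector with 1 in position 7.
<x_7, y> = y_7 = 1
As n -> infinity, <x_n, y> -> 0, confirming weak convergence of (x_n) to 0.

1


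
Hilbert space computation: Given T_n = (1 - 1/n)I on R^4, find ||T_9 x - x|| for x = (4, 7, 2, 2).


T_9 x - x = (1 - 1/9)x - x = -x/9
||x|| = sqrt(73) = 8.5440
||T_9 x - x|| = ||x||/9 = 8.5440/9 = 0.9493

0.9493


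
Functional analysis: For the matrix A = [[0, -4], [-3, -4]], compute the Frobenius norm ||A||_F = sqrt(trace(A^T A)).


||A||_F^2 = sum a_ij^2
= 0^2 + (-4)^2 + (-3)^2 + (-4)^2
= 0 + 16 + 9 + 16 = 41
||A||_F = sqrt(41) = 6.4031

6.4031


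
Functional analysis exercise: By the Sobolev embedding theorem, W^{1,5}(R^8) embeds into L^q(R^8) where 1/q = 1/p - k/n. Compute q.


Using the Sobolev embedding formula: 1/q = 1/p - k/n
1/q = 1/5 - 1/8 = 3/40
q = 1/(3/40) = 40/3 = 13.3333

13.3333


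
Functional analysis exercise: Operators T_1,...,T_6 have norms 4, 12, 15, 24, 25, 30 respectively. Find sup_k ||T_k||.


By the Uniform Boundedness Principle, the supremum of norms is finite.
sup_k ||T_k|| = max(4, 12, 15, 24, 25, 30) = 30

30


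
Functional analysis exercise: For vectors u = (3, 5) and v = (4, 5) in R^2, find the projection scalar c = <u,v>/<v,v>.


Computing <u,v> = 3*4 + 5*5 = 37
Computing <v,v> = 4^2 + 5^2 = 41
Projection coefficient = 37/41 = 0.9024

0.9024


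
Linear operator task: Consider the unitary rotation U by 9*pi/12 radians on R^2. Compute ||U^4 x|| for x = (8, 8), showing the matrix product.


U is a rotation by theta = 9*pi/12
U^4 = rotation by 4*theta = 36*pi/12 = 12*pi/12 (mod 2*pi)
cos(12*pi/12) = -1.0000, sin(12*pi/12) = 0.0000
U^4 x = (-1.0000 * 8 - 0.0000 * 8, 0.0000 * 8 + -1.0000 * 8)
= (-8.0000, -8.0000)
||U^4 x|| = sqrt((-8.0000)^2 + (-8.0000)^2) = sqrt(128.0000) = 11.3137

11.3137


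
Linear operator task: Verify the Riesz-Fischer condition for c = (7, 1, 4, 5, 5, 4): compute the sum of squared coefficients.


sum |c_n|^2 = 7^2 + 1^2 + 4^2 + 5^2 + 5^2 + 4^2
= 49 + 1 + 16 + 25 + 25 + 16
= 132

132


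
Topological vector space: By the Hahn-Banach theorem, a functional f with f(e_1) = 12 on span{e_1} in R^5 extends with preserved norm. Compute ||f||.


The norm of f is given by ||f|| = sup_{||x||=1} |f(x)|.
On span{e_1}, ||e_1|| = 1, so ||f|| = |f(e_1)| / ||e_1||
= |12| / 1 = 12.0000

12.0000


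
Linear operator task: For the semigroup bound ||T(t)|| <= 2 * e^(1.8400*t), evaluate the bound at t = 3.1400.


||T(3.1400)|| <= 2 * exp(1.8400 * 3.1400)
= 2 * exp(5.7776)
= 2 * 322.9831
= 645.9662

645.9662


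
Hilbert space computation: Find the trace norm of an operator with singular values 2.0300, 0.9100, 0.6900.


The nuclear norm is the sum of all singular values.
||T||_1 = 2.0300 + 0.9100 + 0.6900
= 3.6300

3.6300


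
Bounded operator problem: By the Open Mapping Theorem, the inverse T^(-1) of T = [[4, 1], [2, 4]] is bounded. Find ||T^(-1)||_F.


det(T) = 4*4 - 1*2 = 14
T^(-1) = (1/14) * [[4, -1], [-2, 4]] = [[0.2857, -0.0714], [-0.1429, 0.2857]]
||T^(-1)||_F^2 = 0.2857^2 + (-0.0714)^2 + (-0.1429)^2 + 0.2857^2 = 0.1888
||T^(-1)||_F = sqrt(0.1888) = 0.4345

0.4345


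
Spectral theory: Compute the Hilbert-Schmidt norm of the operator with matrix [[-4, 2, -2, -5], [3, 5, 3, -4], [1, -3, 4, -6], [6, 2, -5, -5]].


The Hilbert-Schmidt norm is sqrt(sum of squares of all entries).
Sum of squares = (-4)^2 + 2^2 + (-2)^2 + (-5)^2 + 3^2 + 5^2 + 3^2 + (-4)^2 + 1^2 + (-3)^2 + 4^2 + (-6)^2 + 6^2 + 2^2 + (-5)^2 + (-5)^2
= 16 + 4 + 4 + 25 + 9 + 25 + 9 + 16 + 1 + 9 + 16 + 36 + 36 + 4 + 25 + 25 = 260
||T||_HS = sqrt(260) = 16.1245

16.1245


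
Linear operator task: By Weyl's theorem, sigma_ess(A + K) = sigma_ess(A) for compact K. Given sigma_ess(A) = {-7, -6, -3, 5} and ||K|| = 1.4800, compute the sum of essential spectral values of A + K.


By Weyl's theorem, the essential spectrum is invariant under compact perturbations.
sigma_ess(A + K) = sigma_ess(A) = {-7, -6, -3, 5}
Sum = -7 + -6 + -3 + 5 = -11

-11
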